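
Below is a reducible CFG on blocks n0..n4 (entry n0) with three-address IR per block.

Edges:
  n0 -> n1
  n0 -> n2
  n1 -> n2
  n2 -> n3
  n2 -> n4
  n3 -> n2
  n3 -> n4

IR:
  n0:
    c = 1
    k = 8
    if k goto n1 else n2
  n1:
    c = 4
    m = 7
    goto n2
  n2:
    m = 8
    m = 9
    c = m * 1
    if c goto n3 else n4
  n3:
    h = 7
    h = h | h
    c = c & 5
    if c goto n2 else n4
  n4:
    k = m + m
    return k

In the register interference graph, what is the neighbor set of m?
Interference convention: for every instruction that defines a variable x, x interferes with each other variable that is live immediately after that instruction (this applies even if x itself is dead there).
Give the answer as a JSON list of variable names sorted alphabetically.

Block summaries:
  n0: def={c,k} ue=∅
  n1: def={c,m} ue=∅
  n2: def={c,m} ue=∅
  n3: def={c,h} ue={c}
  n4: def={k} ue={m}

Liveness:
  live n0: ∅→∅
  live n1: ∅→∅
  live n2: ∅→{c,m}
  live n3: {c,m}→{m}
  live n4: {m}→∅

Interference:
  c↔{h,m}
  h↔{c,m}
  k↔∅
  m↔{c,h}

N(m) = ["c", "h"]

Answer: ["c", "h"]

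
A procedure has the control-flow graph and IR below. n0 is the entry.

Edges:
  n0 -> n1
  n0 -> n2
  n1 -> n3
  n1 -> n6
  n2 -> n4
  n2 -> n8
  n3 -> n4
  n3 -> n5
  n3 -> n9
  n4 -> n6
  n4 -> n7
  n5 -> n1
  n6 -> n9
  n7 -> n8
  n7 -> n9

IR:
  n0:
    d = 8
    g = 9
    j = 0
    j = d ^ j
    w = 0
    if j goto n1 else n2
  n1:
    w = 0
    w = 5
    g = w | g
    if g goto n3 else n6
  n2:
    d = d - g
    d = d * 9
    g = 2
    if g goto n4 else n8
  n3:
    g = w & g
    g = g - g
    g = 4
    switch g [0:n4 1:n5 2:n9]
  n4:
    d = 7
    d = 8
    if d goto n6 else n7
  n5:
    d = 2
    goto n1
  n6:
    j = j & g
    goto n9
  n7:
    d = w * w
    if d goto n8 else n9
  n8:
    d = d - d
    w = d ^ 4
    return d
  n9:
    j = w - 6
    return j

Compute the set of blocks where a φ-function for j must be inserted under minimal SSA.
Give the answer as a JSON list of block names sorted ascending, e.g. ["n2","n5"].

idom tree: n1←n0 n2←n0 n3←n1 n4←n0 n5←n3 n6←n0 n7←n4 n8←n0 n9←n0
Join-block Dom:
  n1: preds {n0,n5}: {n0} ∩ {n0,n1,n3,n5} = {n0}; idom=n0
  n4: preds {n2,n3}: {n0,n2} ∩ {n0,n1,n3} = {n0}; idom=n0
  n6: preds {n1,n4}: {n0,n1} ∩ {n0,n4} = {n0}; idom=n0
  n8: preds {n2,n7}: {n0,n2} ∩ {n0,n4,n7} = {n0}; idom=n0
  n9: preds {n3,n6,n7}: {n0,n1,n3} ∩ {n0,n6} ∩ {n0,n4,n7} = {n0}; idom=n0

DF walk-up:
  n1←n0: walk · to n0
  n1←n5: walk n5→n3→n1 to n0
  n4←n2: walk n2 to n0
  n4←n3: walk n3→n1 to n0
  n6←n1: walk n1 to n0
  n6←n4: walk n4 to n0
  n8←n2: walk n2 to n0
  n8←n7: walk n7→n4 to n0
  n9←n3: walk n3→n1 to n0
  n9←n6: walk n6 to n0
  n9←n7: walk n7→n4 to n0
  DF(n0)=∅
  DF(n1)={n1,n4,n6,n9}
  DF(n2)={n4,n8}
  DF(n3)={n1,n4,n9}
  DF(n4)={n6,n8,n9}
  DF(n5)={n1}
  DF(n6)={n9}
  DF(n7)={n8,n9}
  DF(n8)=∅
  DF(n9)=∅

φ for j: defs {n0,n6,n9}
  DF⁺ = {n9}

Answer: ["n9"]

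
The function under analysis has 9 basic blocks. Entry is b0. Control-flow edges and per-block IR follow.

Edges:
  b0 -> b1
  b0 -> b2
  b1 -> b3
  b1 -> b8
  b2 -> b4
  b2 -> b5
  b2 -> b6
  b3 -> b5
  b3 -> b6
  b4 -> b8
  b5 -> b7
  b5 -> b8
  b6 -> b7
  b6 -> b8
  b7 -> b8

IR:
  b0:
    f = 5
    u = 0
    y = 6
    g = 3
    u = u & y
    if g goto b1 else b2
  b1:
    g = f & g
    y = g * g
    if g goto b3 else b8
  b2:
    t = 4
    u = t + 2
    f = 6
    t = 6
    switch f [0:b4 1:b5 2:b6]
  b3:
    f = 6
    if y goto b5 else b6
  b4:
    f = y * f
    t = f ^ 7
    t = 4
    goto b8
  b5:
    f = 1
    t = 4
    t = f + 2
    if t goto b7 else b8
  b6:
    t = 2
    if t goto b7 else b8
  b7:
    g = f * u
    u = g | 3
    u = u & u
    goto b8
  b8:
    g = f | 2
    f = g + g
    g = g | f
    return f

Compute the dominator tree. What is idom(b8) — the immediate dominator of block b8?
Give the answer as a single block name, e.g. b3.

idom tree: b1←b0 b2←b0 b3←b1 b4←b2 b5←b0 b6←b0 b7←b0 b8←b0
Dom at joins:
  b5: preds {b2,b3}: {b0,b2} ∩ {b0,b1,b3} = {b0}; idom=b0
  b6: preds {b2,b3}: {b0,b2} ∩ {b0,b1,b3} = {b0}; idom=b0
  b7: preds {b5,b6}: {b0,b5} ∩ {b0,b6} = {b0}; idom=b0
  b8: preds {b1,b4,b5,b6,b7}: {b0,b1} ∩ {b0,b2,b4} ∩ {b0,b5} ∩ {b0,b6} ∩ {b0,b7} = {b0}; idom=b0

idom(b8) = b0

Answer: b0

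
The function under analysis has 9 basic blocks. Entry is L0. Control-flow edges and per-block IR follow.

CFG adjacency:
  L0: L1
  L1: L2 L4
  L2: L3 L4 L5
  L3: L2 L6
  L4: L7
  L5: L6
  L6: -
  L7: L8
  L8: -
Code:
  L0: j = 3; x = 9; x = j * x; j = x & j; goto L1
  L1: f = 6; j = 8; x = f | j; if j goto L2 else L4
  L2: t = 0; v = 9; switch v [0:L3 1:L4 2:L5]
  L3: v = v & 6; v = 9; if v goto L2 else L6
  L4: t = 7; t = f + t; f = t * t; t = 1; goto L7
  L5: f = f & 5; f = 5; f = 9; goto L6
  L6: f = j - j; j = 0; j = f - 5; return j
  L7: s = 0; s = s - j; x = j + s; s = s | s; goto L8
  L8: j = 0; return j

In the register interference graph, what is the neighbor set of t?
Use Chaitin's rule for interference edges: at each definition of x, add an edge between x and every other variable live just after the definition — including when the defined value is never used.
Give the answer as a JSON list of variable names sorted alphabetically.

Per-block:
  L0 def {j,x} use ∅
  L1 def {f,j,x} use ∅
  L2 def {t,v} use ∅
  L3 def {v} use {v}
  L4 def {f,t} use {f}
  L5 def {f} use {f}
  L6 def {f,j} use {j}
  L7 def {s,x} use {j}
  L8 def {j} use ∅

Liveness:
  L0: in=∅ out=∅
  L1: in=∅ out={f,j}
  L2: in={f,j} out={f,j,v}
  L3: in={f,j,v} out={f,j}
  L4: in={f,j} out={j}
  L5: in={f,j} out={j}
  L6: in={j} out=∅
  L7: in={j} out=∅
  L8: in=∅ out=∅

Interference:
  f: {j,t,v,x}
  j: {f,s,t,v,x}
  s: {j,x}
  t: {f,j}
  v: {f,j}
  x: {f,j,s}

N(t) = ["f", "j"]

Answer: ["f", "j"]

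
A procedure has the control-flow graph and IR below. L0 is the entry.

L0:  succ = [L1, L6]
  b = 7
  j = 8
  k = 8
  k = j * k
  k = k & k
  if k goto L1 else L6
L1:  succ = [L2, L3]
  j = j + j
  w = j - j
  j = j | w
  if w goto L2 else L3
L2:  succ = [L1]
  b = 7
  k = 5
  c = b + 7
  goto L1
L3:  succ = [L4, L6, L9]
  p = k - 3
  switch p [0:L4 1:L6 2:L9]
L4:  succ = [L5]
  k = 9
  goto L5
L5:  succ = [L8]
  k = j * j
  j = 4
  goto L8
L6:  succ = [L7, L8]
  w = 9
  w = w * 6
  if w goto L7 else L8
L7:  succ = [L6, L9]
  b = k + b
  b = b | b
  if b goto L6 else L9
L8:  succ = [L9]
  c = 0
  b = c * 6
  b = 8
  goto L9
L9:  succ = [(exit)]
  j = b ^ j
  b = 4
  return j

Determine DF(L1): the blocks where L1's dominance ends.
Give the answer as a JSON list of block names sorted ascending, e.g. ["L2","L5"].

Answer: ["L1", "L6", "L8", "L9"]

Analysis:
idom tree: L1←L0 L2←L1 L3←L1 L4←L3 L5←L4 L6←L0 L7←L6 L8←L0 L9←L0
Join-block Dom:
  L1: preds {L0,L2}: {L0} ∩ {L0,L1,L2} = {L0}; idom=L0
  L6: preds {L0,L3,L7}: {L0} ∩ {L0,L1,L3} ∩ {L0,L6,L7} = {L0}; idom=L0
  L8: preds {L5,L6}: {L0,L1,L3,L4,L5} ∩ {L0,L6} = {L0}; idom=L0
  L9: preds {L3,L7,L8}: {L0,L1,L3} ∩ {L0,L6,L7} ∩ {L0,L8} = {L0}; idom=L0

DF walk-up:
  join L1 pred L0: · stop@L0
  join L1 pred L2: L2→L1 stop@L0
  join L6 pred L0: · stop@L0
  join L6 pred L3: L3→L1 stop@L0
  join L6 pred L7: L7→L6 stop@L0
  join L8 pred L5: L5→L4→L3→L1 stop@L0
  join L8 pred L6: L6 stop@L0
  join L9 pred L3: L3→L1 stop@L0
  join L9 pred L7: L7→L6 stop@L0
  join L9 pred L8: L8 stop@L0
  DF(L0)=∅
  DF(L1)={L1,L6,L8,L9}
  DF(L2)={L1}
  DF(L3)={L6,L8,L9}
  DF(L4)={L8}
  DF(L5)={L8}
  DF(L6)={L6,L8,L9}
  DF(L7)={L6,L9}
  DF(L8)={L9}
  DF(L9)=∅

DF(L1) = ["L1", "L6", "L8", "L9"]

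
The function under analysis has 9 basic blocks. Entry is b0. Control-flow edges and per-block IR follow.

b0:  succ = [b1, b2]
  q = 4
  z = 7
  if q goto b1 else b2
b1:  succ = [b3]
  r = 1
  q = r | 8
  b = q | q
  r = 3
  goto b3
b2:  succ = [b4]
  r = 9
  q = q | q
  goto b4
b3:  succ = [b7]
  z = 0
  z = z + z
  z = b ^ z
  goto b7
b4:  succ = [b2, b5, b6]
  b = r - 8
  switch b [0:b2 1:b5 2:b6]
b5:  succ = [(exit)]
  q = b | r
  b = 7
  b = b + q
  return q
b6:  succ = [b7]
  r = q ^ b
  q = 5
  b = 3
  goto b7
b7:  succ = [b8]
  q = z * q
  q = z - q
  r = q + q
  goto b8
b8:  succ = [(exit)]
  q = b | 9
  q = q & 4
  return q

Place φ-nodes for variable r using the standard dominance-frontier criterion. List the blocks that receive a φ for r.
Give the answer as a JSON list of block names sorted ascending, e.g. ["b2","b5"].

idom tree: b1←b0 b2←b0 b3←b1 b4←b2 b5←b4 b6←b4 b7←b0 b8←b7
Join-block Dom:
  b2: preds {b0,b4}: {b0} ∩ {b0,b2,b4} = {b0}; idom=b0
  b7: preds {b3,b6}: {b0,b1,b3} ∩ {b0,b2,b4,b6} = {b0}; idom=b0

Frontier:
  join b2 pred b0: · stop@b0
  join b2 pred b4: b4→b2 stop@b0
  join b7 pred b3: b3→b1 stop@b0
  join b7 pred b6: b6→b4→b2 stop@b0
  b0: DF=∅
  b1: DF={b7}
  b2: DF={b2,b7}
  b3: DF={b7}
  b4: DF={b2,b7}
  b5: DF=∅
  b6: DF={b7}
  b7: DF=∅
  b8: DF=∅

φ for r: defs {b1,b2,b6,b7}
  DF⁺ = {b2,b7}

Answer: ["b2", "b7"]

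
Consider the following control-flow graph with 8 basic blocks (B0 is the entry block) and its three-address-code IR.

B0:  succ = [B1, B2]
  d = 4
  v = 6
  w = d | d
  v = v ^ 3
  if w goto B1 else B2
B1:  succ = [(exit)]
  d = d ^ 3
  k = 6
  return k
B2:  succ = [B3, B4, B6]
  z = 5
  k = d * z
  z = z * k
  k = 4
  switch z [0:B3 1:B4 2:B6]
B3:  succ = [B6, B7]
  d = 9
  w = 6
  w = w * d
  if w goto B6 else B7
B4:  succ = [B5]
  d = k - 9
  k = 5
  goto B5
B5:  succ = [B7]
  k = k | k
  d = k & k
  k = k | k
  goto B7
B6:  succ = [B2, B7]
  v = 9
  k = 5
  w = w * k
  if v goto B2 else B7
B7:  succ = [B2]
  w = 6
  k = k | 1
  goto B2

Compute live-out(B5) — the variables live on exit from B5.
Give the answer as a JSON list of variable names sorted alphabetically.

Per-block:
  B0: {d,v,w} / ∅
  B1: {d,k} / {d}
  B2: {k,z} / {d}
  B3: {d,w} / ∅
  B4: {d,k} / {k}
  B5: {d,k} / {k}
  B6: {k,v,w} / {w}
  B7: {k,w} / {k}

Liveness:
  live B0: ∅→{d,w}
  live B1: {d}→∅
  live B2: {d,w}→{d,k,w}
  live B3: {k}→{d,k,w}
  live B4: {k}→{k}
  live B5: {k}→{d,k}
  live B6: {d,w}→{d,k,w}
  live B7: {d,k}→{d,w}

live-out(B5) = ["d", "k"]

Answer: ["d", "k"]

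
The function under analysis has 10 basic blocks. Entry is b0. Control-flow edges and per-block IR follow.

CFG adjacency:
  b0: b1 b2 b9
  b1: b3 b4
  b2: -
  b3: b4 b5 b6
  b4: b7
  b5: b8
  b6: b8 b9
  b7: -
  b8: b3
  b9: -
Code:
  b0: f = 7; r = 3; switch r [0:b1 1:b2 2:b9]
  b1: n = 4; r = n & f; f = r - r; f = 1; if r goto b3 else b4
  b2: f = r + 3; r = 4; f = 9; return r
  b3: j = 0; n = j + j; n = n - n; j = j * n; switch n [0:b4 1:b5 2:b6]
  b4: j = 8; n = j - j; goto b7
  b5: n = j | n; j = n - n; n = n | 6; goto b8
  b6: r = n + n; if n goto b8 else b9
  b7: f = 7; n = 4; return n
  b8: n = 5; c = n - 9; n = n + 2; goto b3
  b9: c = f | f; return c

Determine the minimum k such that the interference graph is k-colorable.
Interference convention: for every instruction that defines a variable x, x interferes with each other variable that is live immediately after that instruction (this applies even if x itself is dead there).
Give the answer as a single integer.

Block summaries:
  b0: {f,r} / ∅
  b1: {f,n,r} / {f}
  b2: {f,r} / {r}
  b3: {j,n} / ∅
  b4: {j,n} / ∅
  b5: {j,n} / {j,n}
  b6: {r} / {n}
  b7: {f,n} / ∅
  b8: {c,n} / ∅
  b9: {c} / {f}

Liveness:
  b0: in=∅ out={f,r}
  b1: in={f} out={f}
  b2: in={r} out=∅
  b3: in={f} out={f,j,n}
  b4: in=∅ out=∅
  b5: in={f,j,n} out={f}
  b6: in={f,n} out={f}
  b7: in=∅ out=∅
  b8: in={f} out={f}
  b9: in={f} out=∅

Conflict graph:
  c — {f,n}
  f — {c,j,n,r}
  j — {f,n}
  n — {c,f,j,r}
  r — {f,n}

Colouring:
  clique {c,f,n} ⇒ need ≥ 3
  assign c→r2 f→r0 j→r2 n→r1 r→r2 — no edge inside a register ⇒ χ ≤ 3
  χ = 3

Answer: 3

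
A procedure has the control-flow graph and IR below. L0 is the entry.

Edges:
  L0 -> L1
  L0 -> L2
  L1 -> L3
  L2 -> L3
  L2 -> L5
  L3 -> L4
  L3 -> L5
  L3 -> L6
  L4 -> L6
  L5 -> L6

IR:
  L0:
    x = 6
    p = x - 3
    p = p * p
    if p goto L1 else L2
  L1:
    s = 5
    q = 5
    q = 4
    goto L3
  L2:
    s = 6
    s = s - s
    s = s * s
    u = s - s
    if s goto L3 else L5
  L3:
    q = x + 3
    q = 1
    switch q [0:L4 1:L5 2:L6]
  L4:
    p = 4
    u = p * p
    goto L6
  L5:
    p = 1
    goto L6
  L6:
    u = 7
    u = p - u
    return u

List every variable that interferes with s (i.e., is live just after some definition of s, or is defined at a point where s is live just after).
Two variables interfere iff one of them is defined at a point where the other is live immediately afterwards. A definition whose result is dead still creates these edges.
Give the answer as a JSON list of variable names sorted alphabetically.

def/use:
  L0: def={p,x} ue=∅
  L1: def={q,s} ue=∅
  L2: def={s,u} ue=∅
  L3: def={q} ue={x}
  L4: def={p,u} ue=∅
  L5: def={p} ue=∅
  L6: def={u} ue={p}

Backward fixpoint:
  live L0: ∅→{p,x}
  live L1: {p,x}→{p,x}
  live L2: {p,x}→{p,x}
  live L3: {p,x}→{p}
  live L4: ∅→{p}
  live L5: ∅→{p}
  live L6: {p}→∅

Interference:
  p: {q,s,u,x}
  q: {p,x}
  s: {p,u,x}
  u: {p,s,x}
  x: {p,q,s,u}

N(s) = ["p", "u", "x"]

Answer: ["p", "u", "x"]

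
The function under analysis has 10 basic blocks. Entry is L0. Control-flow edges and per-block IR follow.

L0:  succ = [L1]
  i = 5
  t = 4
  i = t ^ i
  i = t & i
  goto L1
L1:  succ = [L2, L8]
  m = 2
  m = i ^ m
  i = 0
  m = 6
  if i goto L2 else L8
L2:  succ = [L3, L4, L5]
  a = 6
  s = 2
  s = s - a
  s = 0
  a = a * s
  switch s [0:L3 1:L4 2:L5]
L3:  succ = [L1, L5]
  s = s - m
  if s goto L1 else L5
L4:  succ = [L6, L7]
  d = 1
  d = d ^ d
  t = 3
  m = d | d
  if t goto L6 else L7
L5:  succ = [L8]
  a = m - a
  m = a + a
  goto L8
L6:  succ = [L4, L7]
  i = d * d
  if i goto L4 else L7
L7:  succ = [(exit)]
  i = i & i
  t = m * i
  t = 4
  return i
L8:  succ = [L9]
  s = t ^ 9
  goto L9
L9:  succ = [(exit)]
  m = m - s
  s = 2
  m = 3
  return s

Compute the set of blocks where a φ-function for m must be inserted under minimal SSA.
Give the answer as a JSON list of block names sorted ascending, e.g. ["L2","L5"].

Answer: ["L1", "L4", "L8"]

Derivation:
idom tree: L1←L0 L2←L1 L3←L2 L4←L2 L5←L2 L6←L4 L7←L4 L8←L1 L9←L8
Dom∩ at merges:
  L1: preds {L0,L3}: {L0} ∩ {L0,L1,L2,L3} = {L0}; idom=L0
  L4: preds {L2,L6}: {L0,L1,L2} ∩ {L0,L1,L2,L4,L6} = {L0,L1,L2}; idom=L2
  L5: preds {L2,L3}: {L0,L1,L2} ∩ {L0,L1,L2,L3} = {L0,L1,L2}; idom=L2
  L7: preds {L4,L6}: {L0,L1,L2,L4} ∩ {L0,L1,L2,L4,L6} = {L0,L1,L2,L4}; idom=L4
  L8: preds {L1,L5}: {L0,L1} ∩ {L0,L1,L2,L5} = {L0,L1}; idom=L1

DF derivation:
  join L1 pred L0: · stop@L0
  join L1 pred L3: L3→L2→L1 stop@L0
  join L4 pred L2: · stop@L2
  join L4 pred L6: L6→L4 stop@L2
  join L5 pred L2: · stop@L2
  join L5 pred L3: L3 stop@L2
  join L7 pred L4: · stop@L4
  join L7 pred L6: L6 stop@L4
  join L8 pred L1: · stop@L1
  join L8 pred L5: L5→L2 stop@L1
  L0: DF=∅
  L1: DF={L1}
  L2: DF={L1,L8}
  L3: DF={L1,L5}
  L4: DF={L4}
  L5: DF={L8}
  L6: DF={L4,L7}
  L7: DF=∅
  L8: DF=∅
  L9: DF=∅

φ for m: defs {L1,L4,L5,L9}
  DF⁺ = {L1,L4,L8}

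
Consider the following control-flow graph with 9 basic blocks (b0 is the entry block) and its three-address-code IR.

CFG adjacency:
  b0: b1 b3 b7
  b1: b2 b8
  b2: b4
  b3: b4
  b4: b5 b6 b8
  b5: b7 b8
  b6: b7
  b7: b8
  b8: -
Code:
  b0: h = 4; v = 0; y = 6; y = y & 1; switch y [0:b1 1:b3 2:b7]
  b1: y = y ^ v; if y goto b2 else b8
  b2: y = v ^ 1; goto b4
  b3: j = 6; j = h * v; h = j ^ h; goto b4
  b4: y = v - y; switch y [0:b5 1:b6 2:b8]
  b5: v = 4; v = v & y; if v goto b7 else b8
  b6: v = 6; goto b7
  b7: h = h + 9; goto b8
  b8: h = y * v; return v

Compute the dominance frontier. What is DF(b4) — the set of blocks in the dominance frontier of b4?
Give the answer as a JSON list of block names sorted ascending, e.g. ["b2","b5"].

Answer: ["b7", "b8"]

Analysis:
idom tree: b1←b0 b2←b1 b3←b0 b4←b0 b5←b4 b6←b4 b7←b0 b8←b0
Dom at joins:
  b4: preds {b2,b3}: {b0,b1,b2} ∩ {b0,b3} = {b0}; idom=b0
  b7: preds {b0,b5,b6}: {b0} ∩ {b0,b4,b5} ∩ {b0,b4,b6} = {b0}; idom=b0
  b8: preds {b1,b4,b5,b7}: {b0,b1} ∩ {b0,b4} ∩ {b0,b4,b5} ∩ {b0,b7} = {b0}; idom=b0

Frontier:
  join b4 pred b2: b2→b1 stop@b0
  join b4 pred b3: b3 stop@b0
  join b7 pred b0: · stop@b0
  join b7 pred b5: b5→b4 stop@b0
  join b7 pred b6: b6→b4 stop@b0
  join b8 pred b1: b1 stop@b0
  join b8 pred b4: b4 stop@b0
  join b8 pred b5: b5→b4 stop@b0
  join b8 pred b7: b7 stop@b0
  b0: DF=∅
  b1: DF={b4,b8}
  b2: DF={b4}
  b3: DF={b4}
  b4: DF={b7,b8}
  b5: DF={b7,b8}
  b6: DF={b7}
  b7: DF={b8}
  b8: DF=∅

DF(b4) = ["b7", "b8"]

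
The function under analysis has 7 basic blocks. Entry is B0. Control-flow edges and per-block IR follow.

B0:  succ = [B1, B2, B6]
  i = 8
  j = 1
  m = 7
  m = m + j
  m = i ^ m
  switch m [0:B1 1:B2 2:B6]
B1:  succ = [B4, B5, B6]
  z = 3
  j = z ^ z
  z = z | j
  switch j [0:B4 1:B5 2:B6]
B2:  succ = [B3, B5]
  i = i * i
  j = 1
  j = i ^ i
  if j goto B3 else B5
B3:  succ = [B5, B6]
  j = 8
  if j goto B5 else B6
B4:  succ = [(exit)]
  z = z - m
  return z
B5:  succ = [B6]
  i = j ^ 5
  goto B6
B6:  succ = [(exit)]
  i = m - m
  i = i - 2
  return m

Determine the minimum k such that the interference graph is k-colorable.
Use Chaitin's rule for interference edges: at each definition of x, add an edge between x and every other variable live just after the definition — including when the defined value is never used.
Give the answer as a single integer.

Answer: 3

Working:
def/use:
  B0: def={i,j,m} ue=∅
  B1: def={j,z} ue=∅
  B2: def={i,j} ue={i}
  B3: def={j} ue=∅
  B4: def={z} ue={m,z}
  B5: def={i} ue={j}
  B6: def={i} ue={m}

Backward fixpoint:
  live B0: ∅→{i,m}
  live B1: {m}→{j,m,z}
  live B2: {i,m}→{j,m}
  live B3: {m}→{j,m}
  live B4: {m,z}→∅
  live B5: {j,m}→{m}
  live B6: {m}→∅

Interference:
  i — {j,m}
  j — {i,m,z}
  m — {i,j,z}
  z — {j,m}

Registers:
  lower bound: {i,j,m} mutually conflict ⇒ χ ≥ 3
  assign i→R2 j→R0 m→R1 z→R2 — no edge inside a register ⇒ χ ≤ 3
  χ = 3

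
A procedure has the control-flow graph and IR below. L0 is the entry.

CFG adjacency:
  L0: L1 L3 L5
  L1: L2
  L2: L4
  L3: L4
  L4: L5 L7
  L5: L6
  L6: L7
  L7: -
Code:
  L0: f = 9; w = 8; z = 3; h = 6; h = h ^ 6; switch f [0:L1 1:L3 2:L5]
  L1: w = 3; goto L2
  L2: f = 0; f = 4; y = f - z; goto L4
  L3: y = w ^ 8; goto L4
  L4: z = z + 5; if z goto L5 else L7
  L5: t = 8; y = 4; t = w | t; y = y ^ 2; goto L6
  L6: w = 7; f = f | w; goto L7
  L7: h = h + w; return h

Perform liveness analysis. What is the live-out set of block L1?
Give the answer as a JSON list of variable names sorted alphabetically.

def/use:
  L0 def {f,h,w,z} use ∅
  L1 def {w} use ∅
  L2 def {f,y} use {z}
  L3 def {y} use {w}
  L4 def {z} use {z}
  L5 def {t,y} use {w}
  L6 def {f,w} use {f}
  L7 def {h} use {h,w}

Live sets:
  live L0: ∅→{f,h,w,z}
  live L1: {h,z}→{h,w,z}
  live L2: {h,w,z}→{f,h,w,z}
  live L3: {f,h,w,z}→{f,h,w,z}
  live L4: {f,h,w,z}→{f,h,w}
  live L5: {f,h,w}→{f,h}
  live L6: {f,h}→{h,w}
  live L7: {h,w}→∅

live-out(L1) = ["h", "w", "z"]

Answer: ["h", "w", "z"]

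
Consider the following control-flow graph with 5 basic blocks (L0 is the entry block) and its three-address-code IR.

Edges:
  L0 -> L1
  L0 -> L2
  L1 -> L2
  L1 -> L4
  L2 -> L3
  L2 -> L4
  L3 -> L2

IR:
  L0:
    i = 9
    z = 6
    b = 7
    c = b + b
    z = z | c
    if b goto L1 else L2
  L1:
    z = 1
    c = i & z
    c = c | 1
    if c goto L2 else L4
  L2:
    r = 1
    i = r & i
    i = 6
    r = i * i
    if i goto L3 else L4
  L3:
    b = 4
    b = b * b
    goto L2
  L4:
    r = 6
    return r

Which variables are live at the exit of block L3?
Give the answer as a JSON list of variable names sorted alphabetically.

Block summaries:
  L0: {b,c,i,z} / ∅
  L1: {c,z} / {i}
  L2: {i,r} / {i}
  L3: {b} / ∅
  L4: {r} / ∅

Live sets:
  live L0: ∅→{i}
  live L1: {i}→{i}
  live L2: {i}→{i}
  live L3: {i}→{i}
  live L4: ∅→∅

live-out(L3) = ["i"]

Answer: ["i"]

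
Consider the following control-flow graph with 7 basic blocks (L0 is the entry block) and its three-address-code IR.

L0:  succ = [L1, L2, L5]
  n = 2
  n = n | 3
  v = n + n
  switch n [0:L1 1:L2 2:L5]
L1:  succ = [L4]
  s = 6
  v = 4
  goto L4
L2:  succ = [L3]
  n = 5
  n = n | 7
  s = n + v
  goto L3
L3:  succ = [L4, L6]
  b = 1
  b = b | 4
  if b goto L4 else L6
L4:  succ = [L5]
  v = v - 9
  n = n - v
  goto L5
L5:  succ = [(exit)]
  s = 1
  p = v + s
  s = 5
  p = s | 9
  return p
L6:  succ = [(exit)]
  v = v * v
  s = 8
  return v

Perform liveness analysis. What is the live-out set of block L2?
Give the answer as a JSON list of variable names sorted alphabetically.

Block summaries:
  L0: {n,v} / ∅
  L1: {s,v} / ∅
  L2: {n,s} / {v}
  L3: {b} / ∅
  L4: {n,v} / {n,v}
  L5: {p,s} / {v}
  L6: {s,v} / {v}

Liveness:
  live L0: ∅→{n,v}
  live L1: {n}→{n,v}
  live L2: {v}→{n,v}
  live L3: {n,v}→{n,v}
  live L4: {n,v}→{v}
  live L5: {v}→∅
  live L6: {v}→∅

live-out(L2) = ["n", "v"]

Answer: ["n", "v"]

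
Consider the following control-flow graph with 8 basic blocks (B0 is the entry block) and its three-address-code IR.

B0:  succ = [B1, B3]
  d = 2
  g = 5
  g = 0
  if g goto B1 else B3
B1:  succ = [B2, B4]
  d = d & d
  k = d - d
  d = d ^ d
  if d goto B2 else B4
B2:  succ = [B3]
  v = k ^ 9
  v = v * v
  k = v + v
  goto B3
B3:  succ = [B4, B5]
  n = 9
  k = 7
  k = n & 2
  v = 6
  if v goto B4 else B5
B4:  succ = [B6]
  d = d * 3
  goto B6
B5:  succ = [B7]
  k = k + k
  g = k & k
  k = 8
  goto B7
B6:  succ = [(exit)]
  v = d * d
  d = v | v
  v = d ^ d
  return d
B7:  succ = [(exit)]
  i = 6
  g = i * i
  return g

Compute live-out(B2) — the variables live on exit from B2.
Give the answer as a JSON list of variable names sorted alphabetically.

Block summaries:
  B0 def {d,g} use ∅
  B1 def {d,k} use {d}
  B2 def {k,v} use {k}
  B3 def {k,n,v} use ∅
  B4 def {d} use {d}
  B5 def {g,k} use {k}
  B6 def {d,v} use {d}
  B7 def {g,i} use ∅

Live sets:
  B0 li=∅ lo={d}
  B1 li={d} lo={d,k}
  B2 li={d,k} lo={d}
  B3 li={d} lo={d,k}
  B4 li={d} lo={d}
  B5 li={k} lo=∅
  B6 li={d} lo=∅
  B7 li=∅ lo=∅

live-out(B2) = ["d"]

Answer: ["d"]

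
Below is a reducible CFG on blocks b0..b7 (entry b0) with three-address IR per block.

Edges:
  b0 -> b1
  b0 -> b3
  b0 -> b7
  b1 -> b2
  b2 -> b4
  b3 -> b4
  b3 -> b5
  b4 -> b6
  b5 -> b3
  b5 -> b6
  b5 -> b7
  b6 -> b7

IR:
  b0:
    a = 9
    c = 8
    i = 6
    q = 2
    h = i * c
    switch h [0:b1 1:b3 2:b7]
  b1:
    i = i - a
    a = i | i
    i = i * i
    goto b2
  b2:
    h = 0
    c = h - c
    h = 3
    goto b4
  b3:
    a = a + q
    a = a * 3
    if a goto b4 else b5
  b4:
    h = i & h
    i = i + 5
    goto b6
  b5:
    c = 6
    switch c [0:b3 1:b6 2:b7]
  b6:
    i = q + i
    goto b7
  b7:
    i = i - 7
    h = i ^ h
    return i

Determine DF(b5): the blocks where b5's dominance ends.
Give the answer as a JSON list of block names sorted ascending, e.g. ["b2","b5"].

Answer: ["b3", "b6", "b7"]

Working:
idom tree: b1←b0 b2←b1 b3←b0 b4←b0 b5←b3 b6←b0 b7←b0
Dom∩ at merges:
  b3: preds {b0,b5}: {b0} ∩ {b0,b3,b5} = {b0}; idom=b0
  b4: preds {b2,b3}: {b0,b1,b2} ∩ {b0,b3} = {b0}; idom=b0
  b6: preds {b4,b5}: {b0,b4} ∩ {b0,b3,b5} = {b0}; idom=b0
  b7: preds {b0,b5,b6}: {b0} ∩ {b0,b3,b5} ∩ {b0,b6} = {b0}; idom=b0

DF derivation:
  join b3 pred b0: · stop@b0
  join b3 pred b5: b5→b3 stop@b0
  join b4 pred b2: b2→b1 stop@b0
  join b4 pred b3: b3 stop@b0
  join b6 pred b4: b4 stop@b0
  join b6 pred b5: b5→b3 stop@b0
  join b7 pred b0: · stop@b0
  join b7 pred b5: b5→b3 stop@b0
  join b7 pred b6: b6 stop@b0
  b0 → ∅
  b1 → {b4}
  b2 → {b4}
  b3 → {b3,b4,b6,b7}
  b4 → {b6}
  b5 → {b3,b6,b7}
  b6 → {b7}
  b7 → ∅

DF(b5) = ["b3", "b6", "b7"]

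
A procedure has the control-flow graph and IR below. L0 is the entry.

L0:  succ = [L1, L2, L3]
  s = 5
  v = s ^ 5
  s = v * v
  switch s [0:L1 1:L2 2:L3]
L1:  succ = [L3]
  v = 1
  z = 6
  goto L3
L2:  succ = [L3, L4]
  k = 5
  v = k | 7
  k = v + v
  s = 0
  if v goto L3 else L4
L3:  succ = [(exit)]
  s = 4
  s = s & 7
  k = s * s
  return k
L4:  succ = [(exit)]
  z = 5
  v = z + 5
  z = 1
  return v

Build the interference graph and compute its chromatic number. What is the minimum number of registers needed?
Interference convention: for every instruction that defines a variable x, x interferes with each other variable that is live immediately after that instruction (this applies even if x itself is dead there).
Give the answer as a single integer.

Per-block:
  L0: {s,v} / ∅
  L1: {v,z} / ∅
  L2: {k,s,v} / ∅
  L3: {k,s} / ∅
  L4: {v,z} / ∅

Live sets:
  L0 li=∅ lo=∅
  L1 li=∅ lo=∅
  L2 li=∅ lo=∅
  L3 li=∅ lo=∅
  L4 li=∅ lo=∅

Interfere edges:
  k: {v}
  s: {v}
  v: {k,s,z}
  z: {v}

Chromatic number:
  clique {k,v} ⇒ need ≥ 2
  2-colouring: c0={v}  c1={k,s,z}
  χ = 2

Answer: 2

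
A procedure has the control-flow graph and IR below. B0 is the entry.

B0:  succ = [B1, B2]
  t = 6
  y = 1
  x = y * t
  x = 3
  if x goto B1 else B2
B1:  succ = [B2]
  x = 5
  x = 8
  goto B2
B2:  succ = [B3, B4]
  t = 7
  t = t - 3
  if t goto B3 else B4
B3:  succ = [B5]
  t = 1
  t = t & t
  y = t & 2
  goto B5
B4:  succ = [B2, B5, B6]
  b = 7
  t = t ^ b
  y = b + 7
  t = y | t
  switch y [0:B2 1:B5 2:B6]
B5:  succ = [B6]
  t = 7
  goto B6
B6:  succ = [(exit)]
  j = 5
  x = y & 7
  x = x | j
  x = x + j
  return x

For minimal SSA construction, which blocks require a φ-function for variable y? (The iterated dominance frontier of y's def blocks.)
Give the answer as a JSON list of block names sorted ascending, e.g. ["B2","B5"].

idom tree: B1←B0 B2←B0 B3←B2 B4←B2 B5←B2 B6←B2
Join-block Dom:
  B2: preds {B0,B1,B4}: {B0} ∩ {B0,B1} ∩ {B0,B2,B4} = {B0}; idom=B0
  B5: preds {B3,B4}: {B0,B2,B3} ∩ {B0,B2,B4} = {B0,B2}; idom=B2
  B6: preds {B4,B5}: {B0,B2,B4} ∩ {B0,B2,B5} = {B0,B2}; idom=B2

DF walk-up:
  B2←B0: walk · to B0
  B2←B1: walk B1 to B0
  B2←B4: walk B4→B2 to B0
  B5←B3: walk B3 to B2
  B5←B4: walk B4 to B2
  B6←B4: walk B4 to B2
  B6←B5: walk B5 to B2
  B0: DF=∅
  B1: DF={B2}
  B2: DF={B2}
  B3: DF={B5}
  B4: DF={B2,B5,B6}
  B5: DF={B6}
  B6: DF=∅

φ for y: defs {B0,B3,B4}
  DF⁺ = {B2,B5,B6}

Answer: ["B2", "B5", "B6"]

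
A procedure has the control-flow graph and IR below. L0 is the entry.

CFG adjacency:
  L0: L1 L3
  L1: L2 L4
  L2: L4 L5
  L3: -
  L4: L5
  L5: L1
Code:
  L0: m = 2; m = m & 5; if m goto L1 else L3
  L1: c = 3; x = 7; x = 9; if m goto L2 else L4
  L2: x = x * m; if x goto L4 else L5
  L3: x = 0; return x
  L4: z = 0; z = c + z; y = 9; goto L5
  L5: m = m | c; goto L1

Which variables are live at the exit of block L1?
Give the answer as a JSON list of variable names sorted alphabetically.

Block summaries:
  L0: def={m} ue=∅
  L1: def={c,x} ue={m}
  L2: def={x} ue={m,x}
  L3: def={x} ue=∅
  L4: def={y,z} ue={c}
  L5: def={m} ue={c,m}

Liveness:
  L0: in=∅ out={m}
  L1: in={m} out={c,m,x}
  L2: in={c,m,x} out={c,m}
  L3: in=∅ out=∅
  L4: in={c,m} out={c,m}
  L5: in={c,m} out={m}

live-out(L1) = ["c", "m", "x"]

Answer: ["c", "m", "x"]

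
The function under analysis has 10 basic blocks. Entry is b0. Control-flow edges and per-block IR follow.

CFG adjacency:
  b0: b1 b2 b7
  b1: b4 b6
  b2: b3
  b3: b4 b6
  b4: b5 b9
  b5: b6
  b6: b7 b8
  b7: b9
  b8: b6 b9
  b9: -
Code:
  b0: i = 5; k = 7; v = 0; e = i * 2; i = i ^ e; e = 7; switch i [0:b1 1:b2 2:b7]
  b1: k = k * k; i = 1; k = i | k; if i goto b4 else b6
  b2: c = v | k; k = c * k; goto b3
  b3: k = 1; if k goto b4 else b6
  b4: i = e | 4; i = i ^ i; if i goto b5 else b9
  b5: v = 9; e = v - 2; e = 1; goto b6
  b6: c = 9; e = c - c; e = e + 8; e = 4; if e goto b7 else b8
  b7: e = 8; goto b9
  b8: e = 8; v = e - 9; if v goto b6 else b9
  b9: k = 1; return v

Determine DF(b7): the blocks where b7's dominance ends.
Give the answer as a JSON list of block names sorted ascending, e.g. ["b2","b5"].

idom tree: b1←b0 b2←b0 b3←b2 b4←b0 b5←b4 b6←b0 b7←b0 b8←b6 b9←b0
Dom∩ at merges:
  b4: preds {b1,b3}: {b0,b1} ∩ {b0,b2,b3} = {b0}; idom=b0
  b6: preds {b1,b3,b5,b8}: {b0,b1} ∩ {b0,b2,b3} ∩ {b0,b4,b5} ∩ {b0,b6,b8} = {b0}; idom=b0
  b7: preds {b0,b6}: {b0} ∩ {b0,b6} = {b0}; idom=b0
  b9: preds {b4,b7,b8}: {b0,b4} ∩ {b0,b7} ∩ {b0,b6,b8} = {b0}; idom=b0

DF derivation:
  join b4 pred b1: b1 stop@b0
  join b4 pred b3: b3→b2 stop@b0
  join b6 pred b1: b1 stop@b0
  join b6 pred b3: b3→b2 stop@b0
  join b6 pred b5: b5→b4 stop@b0
  join b6 pred b8: b8→b6 stop@b0
  join b7 pred b0: · stop@b0
  join b7 pred b6: b6 stop@b0
  join b9 pred b4: b4 stop@b0
  join b9 pred b7: b7 stop@b0
  join b9 pred b8: b8→b6 stop@b0
  b0: DF=∅
  b1: DF={b4,b6}
  b2: DF={b4,b6}
  b3: DF={b4,b6}
  b4: DF={b6,b9}
  b5: DF={b6}
  b6: DF={b6,b7,b9}
  b7: DF={b9}
  b8: DF={b6,b9}
  b9: DF=∅

DF(b7) = ["b9"]

Answer: ["b9"]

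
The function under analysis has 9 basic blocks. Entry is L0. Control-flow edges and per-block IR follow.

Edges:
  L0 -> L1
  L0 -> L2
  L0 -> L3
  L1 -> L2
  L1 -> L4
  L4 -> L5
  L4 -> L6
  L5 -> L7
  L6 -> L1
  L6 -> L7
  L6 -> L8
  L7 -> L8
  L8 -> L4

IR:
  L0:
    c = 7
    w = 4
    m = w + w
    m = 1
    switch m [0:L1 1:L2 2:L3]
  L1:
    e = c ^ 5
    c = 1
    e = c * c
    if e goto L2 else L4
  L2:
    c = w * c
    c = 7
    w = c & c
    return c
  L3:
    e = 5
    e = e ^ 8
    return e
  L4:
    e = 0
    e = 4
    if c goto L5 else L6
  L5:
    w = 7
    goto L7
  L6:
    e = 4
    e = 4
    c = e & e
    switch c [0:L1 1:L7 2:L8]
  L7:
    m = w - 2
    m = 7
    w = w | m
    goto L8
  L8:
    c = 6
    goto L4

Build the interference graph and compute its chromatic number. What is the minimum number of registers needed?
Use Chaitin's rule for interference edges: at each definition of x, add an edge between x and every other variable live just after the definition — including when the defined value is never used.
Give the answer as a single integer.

Per-block:
  L0: def={c,m,w} ue=∅
  L1: def={c,e} ue={c}
  L2: def={c,w} ue={c,w}
  L3: def={e} ue=∅
  L4: def={e} ue={c}
  L5: def={w} ue=∅
  L6: def={c,e} ue=∅
  L7: def={m,w} ue={w}
  L8: def={c} ue=∅

Live sets:
  L0 li=∅ lo={c,w}
  L1 li={c,w} lo={c,w}
  L2 li={c,w} lo=∅
  L3 li=∅ lo=∅
  L4 li={c,w} lo={w}
  L5 li=∅ lo={w}
  L6 li={w} lo={c,w}
  L7 li={w} lo={w}
  L8 li={w} lo={c,w}

Interference:
  c↔{e,m,w}
  e↔{c,w}
  m↔{c,w}
  w↔{c,e,m}

Colouring:
  clique {c,e,w} ⇒ need ≥ 3
  3-colouring: r0={c}  r1={w}  r2={e,m}
  χ = 3

Answer: 3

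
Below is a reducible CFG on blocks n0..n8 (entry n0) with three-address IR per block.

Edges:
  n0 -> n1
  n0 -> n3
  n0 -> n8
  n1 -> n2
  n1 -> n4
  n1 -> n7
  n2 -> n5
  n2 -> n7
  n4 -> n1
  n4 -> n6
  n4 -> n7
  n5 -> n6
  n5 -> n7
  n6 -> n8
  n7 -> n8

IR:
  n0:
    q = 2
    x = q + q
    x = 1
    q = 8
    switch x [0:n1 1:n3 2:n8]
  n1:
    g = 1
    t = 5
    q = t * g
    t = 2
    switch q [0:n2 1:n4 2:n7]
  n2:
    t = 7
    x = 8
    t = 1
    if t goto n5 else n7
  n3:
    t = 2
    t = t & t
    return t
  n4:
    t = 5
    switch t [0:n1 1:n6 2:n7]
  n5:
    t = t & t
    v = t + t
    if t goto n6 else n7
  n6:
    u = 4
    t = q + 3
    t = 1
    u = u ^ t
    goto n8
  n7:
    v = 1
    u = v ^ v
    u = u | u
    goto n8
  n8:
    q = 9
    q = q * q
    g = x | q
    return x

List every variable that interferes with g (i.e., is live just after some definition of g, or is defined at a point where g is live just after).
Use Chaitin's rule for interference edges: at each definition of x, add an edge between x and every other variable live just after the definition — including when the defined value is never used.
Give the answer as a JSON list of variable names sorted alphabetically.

Answer: ["t", "x"]

Analysis:
Block summaries:
  n0: def={q,x} ue=∅
  n1: def={g,q,t} ue=∅
  n2: def={t,x} ue=∅
  n3: def={t} ue=∅
  n4: def={t} ue=∅
  n5: def={t,v} ue={t}
  n6: def={t,u} ue={q}
  n7: def={u,v} ue=∅
  n8: def={g,q} ue={x}

Live sets:
  n0 li=∅ lo={x}
  n1 li={x} lo={q,x}
  n2 li={q} lo={q,t,x}
  n3 li=∅ lo=∅
  n4 li={q,x} lo={q,x}
  n5 li={q,t,x} lo={q,x}
  n6 li={q,x} lo={x}
  n7 li={x} lo={x}
  n8 li={x} lo=∅

Interfere edges:
  g: {t,x}
  q: {t,u,v,x}
  t: {g,q,u,v,x}
  u: {q,t,x}
  v: {q,t,x}
  x: {g,q,t,u,v}

N(g) = ["t", "x"]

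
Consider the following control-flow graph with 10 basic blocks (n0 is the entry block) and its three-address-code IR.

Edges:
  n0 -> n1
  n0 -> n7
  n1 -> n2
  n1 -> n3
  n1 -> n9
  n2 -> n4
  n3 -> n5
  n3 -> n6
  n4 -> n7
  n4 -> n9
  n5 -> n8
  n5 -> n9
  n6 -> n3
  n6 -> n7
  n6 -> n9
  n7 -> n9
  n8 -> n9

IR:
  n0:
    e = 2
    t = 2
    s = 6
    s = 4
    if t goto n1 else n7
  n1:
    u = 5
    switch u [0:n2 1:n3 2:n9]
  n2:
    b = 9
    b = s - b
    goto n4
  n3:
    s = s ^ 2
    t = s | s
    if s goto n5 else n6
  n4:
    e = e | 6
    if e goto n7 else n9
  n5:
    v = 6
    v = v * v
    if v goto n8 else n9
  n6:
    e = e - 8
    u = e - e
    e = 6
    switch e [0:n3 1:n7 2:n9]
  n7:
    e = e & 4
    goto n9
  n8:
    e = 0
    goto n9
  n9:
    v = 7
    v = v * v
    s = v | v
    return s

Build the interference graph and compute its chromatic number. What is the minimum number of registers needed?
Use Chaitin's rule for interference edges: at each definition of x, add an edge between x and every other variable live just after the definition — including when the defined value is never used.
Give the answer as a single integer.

Answer: 3

Analysis:
Block summaries:
  n0 def {e,s,t} use ∅
  n1 def {u} use ∅
  n2 def {b} use {s}
  n3 def {s,t} use {s}
  n4 def {e} use {e}
  n5 def {v} use ∅
  n6 def {e,u} use {e}
  n7 def {e} use {e}
  n8 def {e} use ∅
  n9 def {s,v} use ∅

Live sets:
  n0: in=∅ out={e,s}
  n1: in={e,s} out={e,s}
  n2: in={e,s} out={e}
  n3: in={e,s} out={e,s}
  n4: in={e} out={e}
  n5: in=∅ out=∅
  n6: in={e,s} out={e,s}
  n7: in={e} out=∅
  n8: in=∅ out=∅
  n9: in=∅ out=∅

Conflict graph:
  b — {e,s}
  e — {b,s,t,u}
  s — {b,e,t,u}
  t — {e,s}
  u — {e,s}
  v — ∅

Colouring:
  lower bound: {b,e,s} mutually conflict ⇒ χ ≥ 3
  assign b→R2 e→R0 s→R1 t→R2 u→R2 v→R0 — no edge inside a register ⇒ χ ≤ 3
  χ = 3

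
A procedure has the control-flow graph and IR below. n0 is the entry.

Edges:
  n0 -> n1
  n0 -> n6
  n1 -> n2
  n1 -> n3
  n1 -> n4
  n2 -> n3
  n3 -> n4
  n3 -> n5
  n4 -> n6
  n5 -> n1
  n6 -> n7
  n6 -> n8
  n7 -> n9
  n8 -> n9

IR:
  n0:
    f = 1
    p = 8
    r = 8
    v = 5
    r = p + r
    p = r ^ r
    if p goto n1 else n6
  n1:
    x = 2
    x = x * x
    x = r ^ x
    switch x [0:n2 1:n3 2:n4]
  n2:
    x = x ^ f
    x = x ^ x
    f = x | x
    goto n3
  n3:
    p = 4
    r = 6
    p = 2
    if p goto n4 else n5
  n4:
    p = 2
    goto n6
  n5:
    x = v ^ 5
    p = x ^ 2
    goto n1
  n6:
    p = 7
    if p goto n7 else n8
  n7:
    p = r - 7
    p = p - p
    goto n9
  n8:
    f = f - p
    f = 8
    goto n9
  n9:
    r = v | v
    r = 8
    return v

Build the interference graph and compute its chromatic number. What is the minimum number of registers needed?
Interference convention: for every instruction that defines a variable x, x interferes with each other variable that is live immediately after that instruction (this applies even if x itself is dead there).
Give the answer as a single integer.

Answer: 4

Analysis:
Per-block:
  n0: {f,p,r,v} / ∅
  n1: {x} / {r}
  n2: {f,x} / {f,x}
  n3: {p,r} / ∅
  n4: {p} / ∅
  n5: {p,x} / {v}
  n6: {p} / ∅
  n7: {p} / {r}
  n8: {f} / {f,p}
  n9: {r} / {v}

Live sets:
  n0: in=∅ out={f,r,v}
  n1: in={f,r,v} out={f,r,v,x}
  n2: in={f,v,x} out={f,v}
  n3: in={f,v} out={f,r,v}
  n4: in={f,r,v} out={f,r,v}
  n5: in={f,r,v} out={f,r,v}
  n6: in={f,r,v} out={f,p,r,v}
  n7: in={r,v} out={v}
  n8: in={f,p,v} out={v}
  n9: in={v} out=∅

Conflict graph:
  f — {p,r,v,x}
  p — {f,r,v}
  r — {f,p,v,x}
  v — {f,p,r,x}
  x — {f,r,v}

Chromatic number:
  {f,p,r,v} pairwise interfere (4-clique) ⇒ χ ≥ 4
  assign f→r0 p→r3 r→r1 v→r2 x→r3 — no edge inside a register ⇒ χ ≤ 4
  χ = 4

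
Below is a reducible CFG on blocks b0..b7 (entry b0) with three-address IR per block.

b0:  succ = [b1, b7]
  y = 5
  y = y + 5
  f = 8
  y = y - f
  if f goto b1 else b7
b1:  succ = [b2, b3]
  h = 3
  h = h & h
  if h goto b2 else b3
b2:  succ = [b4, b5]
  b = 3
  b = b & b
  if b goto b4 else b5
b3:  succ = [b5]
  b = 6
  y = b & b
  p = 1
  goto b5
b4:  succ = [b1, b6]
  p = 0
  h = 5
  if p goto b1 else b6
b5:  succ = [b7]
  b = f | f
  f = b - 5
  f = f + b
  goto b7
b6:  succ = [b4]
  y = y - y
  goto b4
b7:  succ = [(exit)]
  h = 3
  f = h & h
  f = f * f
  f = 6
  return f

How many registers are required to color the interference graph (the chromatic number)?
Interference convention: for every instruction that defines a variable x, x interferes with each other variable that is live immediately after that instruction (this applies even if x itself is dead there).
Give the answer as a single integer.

Per-block:
  b0: def={f,y} ue=∅
  b1: def={h} ue=∅
  b2: def={b} ue=∅
  b3: def={b,p,y} ue=∅
  b4: def={h,p} ue=∅
  b5: def={b,f} ue={f}
  b6: def={y} ue={y}
  b7: def={f,h} ue=∅

Liveness:
  live b0: ∅→{f,y}
  live b1: {f,y}→{f,y}
  live b2: {f,y}→{f,y}
  live b3: {f}→{f}
  live b4: {f,y}→{f,y}
  live b5: {f}→∅
  live b6: {f,y}→{f,y}
  live b7: ∅→∅

Interfere edges:
  b↔{f,y}
  f↔{b,h,p,y}
  h↔{f,p,y}
  p↔{f,h,y}
  y↔{b,f,h,p}

Registers:
  {f,h,p,y} pairwise interfere (4-clique) ⇒ χ ≥ 4
  4-colouring: c0={f}  c1={y}  c2={b,h}  c3={p}
  χ = 4

Answer: 4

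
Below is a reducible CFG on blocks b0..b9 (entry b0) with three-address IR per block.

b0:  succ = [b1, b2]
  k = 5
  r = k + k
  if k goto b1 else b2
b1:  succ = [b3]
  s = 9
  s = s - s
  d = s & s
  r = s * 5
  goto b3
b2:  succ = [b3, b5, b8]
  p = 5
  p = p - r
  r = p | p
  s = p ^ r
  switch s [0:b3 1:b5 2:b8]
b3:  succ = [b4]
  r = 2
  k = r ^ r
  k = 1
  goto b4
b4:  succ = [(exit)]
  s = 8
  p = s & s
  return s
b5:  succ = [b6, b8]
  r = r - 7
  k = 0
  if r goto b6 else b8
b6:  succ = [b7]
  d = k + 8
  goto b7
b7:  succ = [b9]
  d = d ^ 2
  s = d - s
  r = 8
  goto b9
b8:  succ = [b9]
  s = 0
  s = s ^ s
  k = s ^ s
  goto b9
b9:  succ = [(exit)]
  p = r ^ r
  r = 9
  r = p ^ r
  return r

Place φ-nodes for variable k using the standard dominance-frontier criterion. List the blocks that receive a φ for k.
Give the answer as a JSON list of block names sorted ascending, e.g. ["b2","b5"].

idom tree: b1←b0 b2←b0 b3←b0 b4←b3 b5←b2 b6←b5 b7←b6 b8←b2 b9←b2
Join-block Dom:
  b3: preds {b1,b2}: {b0,b1} ∩ {b0,b2} = {b0}; idom=b0
  b8: preds {b2,b5}: {b0,b2} ∩ {b0,b2,b5} = {b0,b2}; idom=b2
  b9: preds {b7,b8}: {b0,b2,b5,b6,b7} ∩ {b0,b2,b8} = {b0,b2}; idom=b2

Frontier:
  b3←b1: walk b1 to b0
  b3←b2: walk b2 to b0
  b8←b2: walk · to b2
  b8←b5: walk b5 to b2
  b9←b7: walk b7→b6→b5 to b2
  b9←b8: walk b8 to b2
  b0 → ∅
  b1 → {b3}
  b2 → {b3}
  b3 → ∅
  b4 → ∅
  b5 → {b8,b9}
  b6 → {b9}
  b7 → {b9}
  b8 → {b9}
  b9 → ∅

φ for k: defs {b0,b3,b5,b8}
  DF⁺ = {b8,b9}

Answer: ["b8", "b9"]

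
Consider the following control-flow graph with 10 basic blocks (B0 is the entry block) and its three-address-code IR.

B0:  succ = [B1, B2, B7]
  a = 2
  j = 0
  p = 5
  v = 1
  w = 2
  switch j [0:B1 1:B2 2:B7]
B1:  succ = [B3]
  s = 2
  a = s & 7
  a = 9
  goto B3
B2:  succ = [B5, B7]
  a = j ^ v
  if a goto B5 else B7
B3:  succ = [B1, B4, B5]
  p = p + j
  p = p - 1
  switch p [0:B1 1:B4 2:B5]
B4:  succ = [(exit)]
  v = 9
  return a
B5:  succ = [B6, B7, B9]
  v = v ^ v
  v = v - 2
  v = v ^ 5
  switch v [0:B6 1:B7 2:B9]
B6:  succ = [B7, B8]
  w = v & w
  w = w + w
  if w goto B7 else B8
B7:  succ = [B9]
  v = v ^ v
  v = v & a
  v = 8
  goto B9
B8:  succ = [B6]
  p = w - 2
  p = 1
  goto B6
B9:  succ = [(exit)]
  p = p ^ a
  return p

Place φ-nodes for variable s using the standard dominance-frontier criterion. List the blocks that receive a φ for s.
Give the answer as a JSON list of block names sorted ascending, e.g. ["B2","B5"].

idom tree: B1←B0 B2←B0 B3←B1 B4←B3 B5←B0 B6←B5 B7←B0 B8←B6 B9←B0
Dom at joins:
  B1: preds {B0,B3}: {B0} ∩ {B0,B1,B3} = {B0}; idom=B0
  B5: preds {B2,B3}: {B0,B2} ∩ {B0,B1,B3} = {B0}; idom=B0
  B6: preds {B5,B8}: {B0,B5} ∩ {B0,B5,B6,B8} = {B0,B5}; idom=B5
  B7: preds {B0,B2,B5,B6}: {B0} ∩ {B0,B2} ∩ {B0,B5} ∩ {B0,B5,B6} = {B0}; idom=B0
  B9: preds {B5,B7}: {B0,B5} ∩ {B0,B7} = {B0}; idom=B0

DF walk-up:
  join B1 pred B0: · stop@B0
  join B1 pred B3: B3→B1 stop@B0
  join B5 pred B2: B2 stop@B0
  join B5 pred B3: B3→B1 stop@B0
  join B6 pred B5: · stop@B5
  join B6 pred B8: B8→B6 stop@B5
  join B7 pred B0: · stop@B0
  join B7 pred B2: B2 stop@B0
  join B7 pred B5: B5 stop@B0
  join B7 pred B6: B6→B5 stop@B0
  join B9 pred B5: B5 stop@B0
  join B9 pred B7: B7 stop@B0
  B0: DF=∅
  B1: DF={B1,B5}
  B2: DF={B5,B7}
  B3: DF={B1,B5}
  B4: DF=∅
  B5: DF={B7,B9}
  B6: DF={B6,B7}
  B7: DF={B9}
  B8: DF={B6}
  B9: DF=∅

φ for s: defs {B1}
  DF⁺ = {B1,B5,B7,B9}

Answer: ["B1", "B5", "B7", "B9"]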